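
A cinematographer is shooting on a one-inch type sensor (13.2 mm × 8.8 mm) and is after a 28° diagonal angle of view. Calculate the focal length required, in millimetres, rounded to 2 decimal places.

Sensor diagonal = √(13.2² + 8.8²) = √251.6800 ≈ 15.8644 mm.
From α = 2·arctan(d/2f) we get f = d / (2·tan(α/2)).
With d = 15.8644 mm and α/2 = 14°, tan(α/2) ≈ 0.24933, so f ≈ 15.8644 / 0.49866 ≈ 31.8144 mm.

31.81 mm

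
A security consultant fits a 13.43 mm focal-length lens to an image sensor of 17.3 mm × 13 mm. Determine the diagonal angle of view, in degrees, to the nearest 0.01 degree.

77.71°

Sensor diagonal = √(17.3² + 13²) = √468.2900 ≈ 21.6400 mm.
Angle of view α = 2·arctan(d/2f) with d = 21.6400 mm and f = 13.43 mm.
d/2f = 0.80566; arctan(0.80566) ≈ 38.8570°, so α ≈ 77.7140°.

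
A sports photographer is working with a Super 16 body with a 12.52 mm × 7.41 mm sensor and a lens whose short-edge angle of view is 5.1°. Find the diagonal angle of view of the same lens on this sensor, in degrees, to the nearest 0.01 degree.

From the short-edge AOV: f = 7.41 / (2·tan(2.55°)) = 7.41 / 0.08907 ≈ 83.1924 mm.
Sensor diagonal = √(12.52² + 7.41²) = √211.6585 ≈ 14.5485 mm.
Diagonal AOV = 2·arctan(14.5485 / (2 × 83.1924)) = 2·arctan(0.08744) ≈ 9.9943°.

9.99°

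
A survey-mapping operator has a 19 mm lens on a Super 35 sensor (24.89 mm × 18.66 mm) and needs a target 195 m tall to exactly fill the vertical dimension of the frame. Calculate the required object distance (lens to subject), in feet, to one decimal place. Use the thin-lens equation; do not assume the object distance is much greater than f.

W: 195 m = 195000 mm.
Magnification m = h/W = dᵢ/dₒ; combined with 1/f = 1/dₒ + 1/dᵢ this gives dₒ = f·(1 + W/h).
dₒ = 19 mm × (1 + 195000/18.66) = 19 × 10451.1608 ≈ 198572.055 mm = 198572.055/304.8 ft = 651.483 ft.

651.5 ft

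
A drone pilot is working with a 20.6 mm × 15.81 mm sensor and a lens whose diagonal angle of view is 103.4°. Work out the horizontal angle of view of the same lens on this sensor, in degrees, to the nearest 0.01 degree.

Sensor diagonal = √(20.6² + 15.81²) = √674.3161 ≈ 25.9676 mm.
From the diagonal AOV: f = 25.9676 / (2·tan(51.7°)) = 25.9676 / 2.53244 ≈ 10.2540 mm.
Horizontal AOV = 2·arctan(20.6 / (2 × 10.2540)) = 2·arctan(1.00449) ≈ 90.2565°.

90.26°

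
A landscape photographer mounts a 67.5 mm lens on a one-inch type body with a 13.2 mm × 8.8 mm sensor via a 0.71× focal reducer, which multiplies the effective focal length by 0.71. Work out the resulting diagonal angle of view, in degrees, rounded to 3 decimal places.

18.796°

Effective focal length f = 67.5 × 0.71 = 47.925 mm.
Sensor diagonal = √(13.2² + 8.8²) = √251.6800 ≈ 15.8644 mm.
α = 2·arctan(15.864 / (2 × 47.925)) = 2·arctan(0.16551) ≈ 18.7960°.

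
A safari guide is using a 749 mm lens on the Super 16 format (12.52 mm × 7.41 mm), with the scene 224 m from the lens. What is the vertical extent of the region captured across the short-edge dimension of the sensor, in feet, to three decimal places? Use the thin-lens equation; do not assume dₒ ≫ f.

7.246 ft

dₒ: 224 m = 224000 mm.
Similar triangles through the lens centre give W/dₒ = h/dᵢ; with 1/f = 1/dₒ + 1/dᵢ this gives W = h·(dₒ − f)/f.
W = 7.41 mm × (224000 − 749) / 749 = 7.41 × 298.0654 ≈ 2208.665 mm = 2208.665/304.8 ft = 7.24628 ft.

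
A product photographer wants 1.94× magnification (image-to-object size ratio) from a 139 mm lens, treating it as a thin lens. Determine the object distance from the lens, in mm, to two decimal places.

210.65 mm

With m = dᵢ/dₒ and 1/f = 1/dₒ + 1/dᵢ, substituting dᵢ = m·dₒ gives 1/f = (1 + 1/m)/dₒ, hence dₒ = f·(1 + 1/m).
dₒ = 139 × (1 + 1/1.94) = 139 × 1.51546 ≈ 210.649 mm.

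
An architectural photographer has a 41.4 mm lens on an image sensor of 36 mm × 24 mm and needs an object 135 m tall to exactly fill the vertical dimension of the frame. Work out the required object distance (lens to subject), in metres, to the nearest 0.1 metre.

W: 135 m = 135000 mm.
Magnification m = h/W = dᵢ/dₒ; combined with 1/f = 1/dₒ + 1/dᵢ this gives dₒ = f·(1 + W/h).
dₒ = 41.4 mm × (1 + 135000/24) = 41.4 × 5626.0000 ≈ 232916.400 mm = 232.916 m.

232.9 m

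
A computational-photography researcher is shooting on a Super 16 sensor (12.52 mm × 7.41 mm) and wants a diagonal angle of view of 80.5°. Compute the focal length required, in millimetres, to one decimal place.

Sensor diagonal = √(12.52² + 7.41²) = √211.6585 ≈ 14.5485 mm.
From α = 2·arctan(d/2f) we get f = d / (2·tan(α/2)).
With d = 14.5485 mm and α/2 = 40.25°, tan(α/2) ≈ 0.84656, so f ≈ 14.5485 / 1.69312 ≈ 8.5927 mm.

8.6 mm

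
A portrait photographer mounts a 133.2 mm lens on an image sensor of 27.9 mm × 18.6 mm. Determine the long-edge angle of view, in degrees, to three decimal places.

Angle of view α = 2·arctan(w/2f) with w = 27.9 mm and f = 133.2 mm.
w/2f = 0.10473; arctan(0.10473) ≈ 5.9788°, so α ≈ 11.9576°.

11.958°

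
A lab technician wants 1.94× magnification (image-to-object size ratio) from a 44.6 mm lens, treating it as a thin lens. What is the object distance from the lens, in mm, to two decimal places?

67.59 mm

With m = dᵢ/dₒ and 1/f = 1/dₒ + 1/dᵢ, substituting dᵢ = m·dₒ gives 1/f = (1 + 1/m)/dₒ, hence dₒ = f·(1 + 1/m).
dₒ = 44.6 × (1 + 1/1.94) = 44.6 × 1.51546 ≈ 67.590 mm.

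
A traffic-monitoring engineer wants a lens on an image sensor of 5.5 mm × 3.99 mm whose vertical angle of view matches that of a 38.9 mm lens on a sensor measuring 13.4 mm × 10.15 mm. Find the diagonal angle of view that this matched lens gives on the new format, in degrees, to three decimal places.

25.052°

Equal vertical AOV ⇒ f₂ = f₁ · 3.99/10.15 = 38.9 × 0.39310 ≈ 15.2917 mm.
Sensor diagonal = √(5.5² + 3.99²) = √46.1701 ≈ 6.7949 mm.
Diagonal AOV on the new format = 2·arctan(6.7949 / (2 × 15.2917)) = 2·arctan(0.22217) ≈ 25.0524°.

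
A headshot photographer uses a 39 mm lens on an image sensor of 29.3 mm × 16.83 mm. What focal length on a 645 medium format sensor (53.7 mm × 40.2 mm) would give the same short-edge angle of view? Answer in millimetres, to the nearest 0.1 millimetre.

Equal angle of view means equal height/f ratio, so f₂ = f₁ · (height₂/height₁) = 39 × 40.2/16.83.
f₂ = 39 × 2.38859 ≈ 93.155 mm.

93.2 mm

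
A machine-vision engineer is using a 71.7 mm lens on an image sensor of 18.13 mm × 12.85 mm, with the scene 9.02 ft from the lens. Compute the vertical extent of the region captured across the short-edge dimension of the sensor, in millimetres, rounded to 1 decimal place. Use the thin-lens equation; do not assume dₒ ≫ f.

479.9 mm

dₒ: 9.02 ft × 304.8 mm/ft = 2749.30 mm.
Similar triangles through the lens centre give W/dₒ = h/dᵢ; with 1/f = 1/dₒ + 1/dᵢ this gives W = h·(dₒ − f)/f.
W = 12.85 mm × (2749.3 − 71.7) / 71.7 = 12.85 × 37.3444 ≈ 479.876 mm.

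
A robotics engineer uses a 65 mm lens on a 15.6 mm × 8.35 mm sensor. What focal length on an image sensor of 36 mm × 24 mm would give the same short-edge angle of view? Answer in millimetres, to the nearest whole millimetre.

187 mm

Equal angle of view means equal height/f ratio, so f₂ = f₁ · (height₂/height₁) = 65 × 24/8.35.
f₂ = 65 × 2.87425 ≈ 186.826 mm.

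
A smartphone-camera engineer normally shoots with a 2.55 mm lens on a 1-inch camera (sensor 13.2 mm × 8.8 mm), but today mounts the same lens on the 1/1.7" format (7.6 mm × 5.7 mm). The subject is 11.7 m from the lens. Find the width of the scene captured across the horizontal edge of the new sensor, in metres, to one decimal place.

34.9 m

The focal length stays 2.55 mm; the relevant sensor dimension is now w = 7.6 mm. Object distance dₒ = 11.7 m = 11700 mm.
Thin-lens field width W = w·(dₒ − f)/f = 7.6 × (11700 − 2.55)/2.55 ≈ 34862.988 mm = 34.863 m.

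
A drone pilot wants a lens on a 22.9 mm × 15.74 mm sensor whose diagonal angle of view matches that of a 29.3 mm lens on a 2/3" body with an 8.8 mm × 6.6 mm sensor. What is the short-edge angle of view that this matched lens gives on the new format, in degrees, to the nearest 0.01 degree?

Sensor diagonal = √(8.8² + 6.6²) = √121.0000 ≈ 11.0000 mm.
Sensor diagonal = √(22.9² + 15.74²) = √772.1576 ≈ 27.7877 mm.
Equal diagonal AOV ⇒ f₂ = f₁ · 27.7877/11.0000 = 29.3 × 2.52616 ≈ 74.0164 mm.
Short-edge AOV on the new format = 2·arctan(15.74 / (2 × 74.0164)) = 2·arctan(0.10633) ≈ 12.1387°.

12.14°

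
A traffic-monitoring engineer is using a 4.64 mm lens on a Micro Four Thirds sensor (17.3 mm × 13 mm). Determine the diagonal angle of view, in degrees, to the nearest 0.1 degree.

133.6°

Sensor diagonal = √(17.3² + 13²) = √468.2900 ≈ 21.6400 mm.
Angle of view α = 2·arctan(d/2f) with d = 21.6400 mm and f = 4.64 mm.
d/2f = 2.33190; arctan(2.33190) ≈ 66.7886°, so α ≈ 133.5773°.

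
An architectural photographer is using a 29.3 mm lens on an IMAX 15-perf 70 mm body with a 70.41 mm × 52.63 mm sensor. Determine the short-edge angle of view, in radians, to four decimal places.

Angle of view α = 2·arctan(h/2f) with h = 52.63 mm and f = 29.3 mm.
h/2f = 0.89812; arctan(0.89812) ≈ 0.7318 rad, so α ≈ 1.4636 rad.

1.4636 rad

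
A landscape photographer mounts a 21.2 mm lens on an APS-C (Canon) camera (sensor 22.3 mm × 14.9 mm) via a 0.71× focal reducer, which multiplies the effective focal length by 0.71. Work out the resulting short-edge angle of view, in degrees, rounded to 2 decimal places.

52.67°

Effective focal length f = 21.2 × 0.71 = 15.052 mm.
α = 2·arctan(14.9 / (2 × 15.052)) = 2·arctan(0.49495) ≈ 52.6663°.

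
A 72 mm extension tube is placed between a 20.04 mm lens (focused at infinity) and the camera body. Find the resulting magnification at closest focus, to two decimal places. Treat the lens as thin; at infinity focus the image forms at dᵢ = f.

3.59×

The tube moves the image plane from f to f + e, so dᵢ = 20.04 + 72 = 92.04 mm. Focus is achieved when 1/f = 1/dₒ + 1/dᵢ, giving dₒ = 1/(1/f − 1/(f+e)).
Magnification m = dᵢ/dₒ = (f+e)·(1/f − 1/(f+e)) = e/f = 72/20.04 ≈ 3.5928.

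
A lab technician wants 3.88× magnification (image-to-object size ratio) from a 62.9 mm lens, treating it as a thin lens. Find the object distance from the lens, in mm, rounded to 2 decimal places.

With m = dᵢ/dₒ and 1/f = 1/dₒ + 1/dᵢ, substituting dᵢ = m·dₒ gives 1/f = (1 + 1/m)/dₒ, hence dₒ = f·(1 + 1/m).
dₒ = 62.9 × (1 + 1/3.88) = 62.9 × 1.25773 ≈ 79.111 mm.

79.11 mm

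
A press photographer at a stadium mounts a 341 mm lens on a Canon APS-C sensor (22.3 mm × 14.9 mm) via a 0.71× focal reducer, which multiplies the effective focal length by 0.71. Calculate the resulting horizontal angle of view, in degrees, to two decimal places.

5.27°

Effective focal length f = 341 × 0.71 = 242.11 mm.
α = 2·arctan(22.3 / (2 × 242.11)) = 2·arctan(0.04605) ≈ 5.2736°.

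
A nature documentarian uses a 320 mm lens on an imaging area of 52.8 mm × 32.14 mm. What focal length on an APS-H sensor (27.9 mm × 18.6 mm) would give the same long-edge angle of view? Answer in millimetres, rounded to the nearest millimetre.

169 mm

Equal angle of view means equal width/f ratio, so f₂ = f₁ · (width₂/width₁) = 320 × 27.9/52.8.
f₂ = 320 × 0.52841 ≈ 169.091 mm.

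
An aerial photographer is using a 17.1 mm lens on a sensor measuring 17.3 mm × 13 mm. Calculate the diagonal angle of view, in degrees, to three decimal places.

64.647°

Sensor diagonal = √(17.3² + 13²) = √468.2900 ≈ 21.6400 mm.
Angle of view α = 2·arctan(d/2f) with d = 21.6400 mm and f = 17.1 mm.
d/2f = 0.63275; arctan(0.63275) ≈ 32.3235°, so α ≈ 64.6471°.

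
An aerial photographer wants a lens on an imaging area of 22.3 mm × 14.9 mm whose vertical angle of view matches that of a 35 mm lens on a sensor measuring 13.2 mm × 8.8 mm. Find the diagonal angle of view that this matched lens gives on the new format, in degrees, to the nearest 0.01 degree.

Equal vertical AOV ⇒ f₂ = f₁ · 14.9/8.8 = 35 × 1.69318 ≈ 59.2614 mm.
Sensor diagonal = √(22.3² + 14.9²) = √719.3000 ≈ 26.8198 mm.
Diagonal AOV on the new format = 2·arctan(26.8198 / (2 × 59.2614)) = 2·arctan(0.22628) ≈ 25.5007°.

25.50°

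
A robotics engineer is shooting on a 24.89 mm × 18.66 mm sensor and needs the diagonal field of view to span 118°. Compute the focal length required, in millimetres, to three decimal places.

9.346 mm

Sensor diagonal = √(24.89² + 18.66²) = √967.7077 ≈ 31.1080 mm.
From α = 2·arctan(d/2f) we get f = d / (2·tan(α/2)).
With d = 31.1080 mm and α/2 = 59°, tan(α/2) ≈ 1.66428, so f ≈ 31.1080 / 3.32856 ≈ 9.3458 mm.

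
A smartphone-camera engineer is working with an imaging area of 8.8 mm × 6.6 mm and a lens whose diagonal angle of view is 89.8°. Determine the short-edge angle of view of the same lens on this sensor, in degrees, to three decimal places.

61.751°

Sensor diagonal = √(8.8² + 6.6²) = √121.0000 ≈ 11.0000 mm.
From the diagonal AOV: f = 11.0000 / (2·tan(44.9°)) = 11.0000 / 1.99303 ≈ 5.5192 mm.
Short-edge AOV = 2·arctan(6.6 / (2 × 5.5192)) = 2·arctan(0.59791) ≈ 61.7512°.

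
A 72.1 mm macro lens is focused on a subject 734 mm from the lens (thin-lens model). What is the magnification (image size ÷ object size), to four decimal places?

Thin lens: 1/f = 1/dₒ + 1/dᵢ → 1/dᵢ = 1/72.1 − 1/734 = 0.0125072 mm⁻¹, so dᵢ ≈ 79.9538 mm.
Magnification m = dᵢ/dₒ = 79.9538/734 ≈ 0.10893.

0.1089×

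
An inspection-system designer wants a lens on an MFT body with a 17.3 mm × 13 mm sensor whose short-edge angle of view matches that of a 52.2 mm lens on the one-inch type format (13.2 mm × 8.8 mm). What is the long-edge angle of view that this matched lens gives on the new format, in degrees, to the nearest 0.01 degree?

12.80°

Equal short-edge AOV ⇒ f₂ = f₁ · 13/8.8 = 52.2 × 1.47727 ≈ 77.1136 mm.
Long-edge AOV on the new format = 2·arctan(17.3 / (2 × 77.1136)) = 2·arctan(0.11217) ≈ 12.8005°.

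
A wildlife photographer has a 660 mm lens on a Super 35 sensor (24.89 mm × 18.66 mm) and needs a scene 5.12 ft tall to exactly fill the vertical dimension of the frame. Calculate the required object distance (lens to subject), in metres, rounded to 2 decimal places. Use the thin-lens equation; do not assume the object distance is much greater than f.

W: 5.12 ft × 304.8 mm/ft = 1560.58 mm.
Magnification m = h/W = dᵢ/dₒ; combined with 1/f = 1/dₒ + 1/dᵢ this gives dₒ = f·(1 + W/h).
dₒ = 660 mm × (1 + 1560.58/18.66) = 660 × 84.6322 ≈ 55857.220 mm = 55.8572 m.

55.86 m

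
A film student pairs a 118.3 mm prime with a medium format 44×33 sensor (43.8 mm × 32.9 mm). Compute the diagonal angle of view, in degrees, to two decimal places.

26.07°

Sensor diagonal = √(43.8² + 32.9²) = √3000.8500 ≈ 54.7800 mm.
Angle of view α = 2·arctan(d/2f) with d = 54.7800 mm and f = 118.3 mm.
d/2f = 0.23153; arctan(0.23153) ≈ 13.0360°, so α ≈ 26.0720°.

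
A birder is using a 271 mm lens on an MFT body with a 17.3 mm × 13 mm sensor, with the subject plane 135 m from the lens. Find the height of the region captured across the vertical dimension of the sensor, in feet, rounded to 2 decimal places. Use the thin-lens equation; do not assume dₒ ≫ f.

21.20 ft

dₒ: 135 m = 135000 mm.
Similar triangles through the lens centre give W/dₒ = h/dᵢ; with 1/f = 1/dₒ + 1/dᵢ this gives W = h·(dₒ − f)/f.
W = 13 mm × (135000 − 271) / 271 = 13 × 497.1550 ≈ 6463.015 mm = 6463.015/304.8 ft = 21.2041 ft.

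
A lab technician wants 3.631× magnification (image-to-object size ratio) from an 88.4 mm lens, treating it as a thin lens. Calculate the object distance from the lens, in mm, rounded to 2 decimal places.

112.75 mm

With m = dᵢ/dₒ and 1/f = 1/dₒ + 1/dᵢ, substituting dᵢ = m·dₒ gives 1/f = (1 + 1/m)/dₒ, hence dₒ = f·(1 + 1/m).
dₒ = 88.4 × (1 + 1/3.631) = 88.4 × 1.27541 ≈ 112.746 mm.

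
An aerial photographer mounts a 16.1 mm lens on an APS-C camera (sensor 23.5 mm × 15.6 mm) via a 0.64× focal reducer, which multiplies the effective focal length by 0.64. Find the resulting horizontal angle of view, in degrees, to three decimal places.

Effective focal length f = 16.1 × 0.64 = 10.304 mm.
α = 2·arctan(23.5 / (2 × 10.304)) = 2·arctan(1.14033) ≈ 97.5026°.

97.503°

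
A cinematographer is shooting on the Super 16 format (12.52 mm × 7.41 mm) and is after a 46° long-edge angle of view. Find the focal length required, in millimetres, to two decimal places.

From α = 2·arctan(w/2f) we get f = w / (2·tan(α/2)).
With w = 12.52 mm and α/2 = 23°, tan(α/2) ≈ 0.42447, so f ≈ 12.52 / 0.84895 ≈ 14.7476 mm.

14.75 mm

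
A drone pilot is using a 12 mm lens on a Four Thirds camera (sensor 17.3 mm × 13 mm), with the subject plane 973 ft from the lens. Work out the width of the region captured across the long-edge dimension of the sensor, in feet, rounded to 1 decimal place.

dₒ: 973 ft × 304.8 mm/ft = 296570.39 mm.
Similar triangles through the lens centre give W/dₒ = w/dᵢ; with 1/f = 1/dₒ + 1/dᵢ this gives W = w·(dₒ − f)/f.
W = 17.3 mm × (296570 − 12) / 12 = 17.3 × 24713.1992 ≈ 427538.346 mm = 427538.346/304.8 ft = 1402.68 ft.

1402.7 ft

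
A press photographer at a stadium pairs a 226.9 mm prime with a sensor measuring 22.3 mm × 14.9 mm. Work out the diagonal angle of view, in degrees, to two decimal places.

6.76°

Sensor diagonal = √(22.3² + 14.9²) = √719.3000 ≈ 26.8198 mm.
Angle of view α = 2·arctan(d/2f) with d = 26.8198 mm and f = 226.9 mm.
d/2f = 0.05910; arctan(0.05910) ≈ 3.3823°, so α ≈ 6.7645°.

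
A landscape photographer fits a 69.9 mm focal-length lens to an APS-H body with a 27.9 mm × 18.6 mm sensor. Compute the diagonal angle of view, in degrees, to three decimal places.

26.976°

Sensor diagonal = √(27.9² + 18.6²) = √1124.3700 ≈ 33.5316 mm.
Angle of view α = 2·arctan(d/2f) with d = 33.5316 mm and f = 69.9 mm.
d/2f = 0.23985; arctan(0.23985) ≈ 13.4878°, so α ≈ 26.9757°.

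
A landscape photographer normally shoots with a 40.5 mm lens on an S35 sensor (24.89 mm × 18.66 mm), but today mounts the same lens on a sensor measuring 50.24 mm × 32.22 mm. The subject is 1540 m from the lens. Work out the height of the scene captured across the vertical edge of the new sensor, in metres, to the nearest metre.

1225 m

The focal length stays 40.5 mm; the relevant sensor dimension is now h = 32.22 mm. Object distance dₒ = 1540 m = 1.54e+06 mm.
Thin-lens field height W = h·(dₒ − f)/f = 32.22 × (1.54e+06 − 40.5)/40.5 ≈ 1225123.336 mm = 1225.12 m.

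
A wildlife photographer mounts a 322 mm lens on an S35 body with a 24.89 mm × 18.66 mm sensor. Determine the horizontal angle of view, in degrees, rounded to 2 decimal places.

4.43°

Angle of view α = 2·arctan(w/2f) with w = 24.89 mm and f = 322 mm.
w/2f = 0.03865; arctan(0.03865) ≈ 2.2133°, so α ≈ 4.4267°.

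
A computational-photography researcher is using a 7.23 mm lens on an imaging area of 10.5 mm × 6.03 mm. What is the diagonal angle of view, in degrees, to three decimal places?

Sensor diagonal = √(10.5² + 6.03²) = √146.6109 ≈ 12.1083 mm.
Angle of view α = 2·arctan(d/2f) with d = 12.1083 mm and f = 7.23 mm.
d/2f = 0.83737; arctan(0.83737) ≈ 39.9416°, so α ≈ 79.8833°.

79.883°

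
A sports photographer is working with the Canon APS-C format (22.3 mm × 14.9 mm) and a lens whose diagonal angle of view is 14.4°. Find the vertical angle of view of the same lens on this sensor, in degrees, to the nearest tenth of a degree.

8.0°

Sensor diagonal = √(22.3² + 14.9²) = √719.3000 ≈ 26.8198 mm.
From the diagonal AOV: f = 26.8198 / (2·tan(7.2°)) = 26.8198 / 0.25266 ≈ 106.1502 mm.
Vertical AOV = 2·arctan(14.9 / (2 × 106.1502)) = 2·arctan(0.07018) ≈ 8.0293°.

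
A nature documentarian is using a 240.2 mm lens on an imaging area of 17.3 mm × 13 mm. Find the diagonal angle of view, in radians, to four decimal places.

0.0900 rad

Sensor diagonal = √(17.3² + 13²) = √468.2900 ≈ 21.6400 mm.
Angle of view α = 2·arctan(d/2f) with d = 21.6400 mm and f = 240.2 mm.
d/2f = 0.04505; arctan(0.04505) ≈ 0.0450 rad, so α ≈ 0.0900 rad.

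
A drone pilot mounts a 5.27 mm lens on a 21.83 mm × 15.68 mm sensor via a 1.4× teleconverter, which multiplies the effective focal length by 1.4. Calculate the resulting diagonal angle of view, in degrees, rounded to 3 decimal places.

Effective focal length f = 5.27 × 1.4 = 7.378 mm.
Sensor diagonal = √(21.83² + 15.68²) = √722.4113 ≈ 26.8777 mm.
α = 2·arctan(26.878 / (2 × 7.378)) = 2·arctan(1.82148) ≈ 122.4660°.

122.466°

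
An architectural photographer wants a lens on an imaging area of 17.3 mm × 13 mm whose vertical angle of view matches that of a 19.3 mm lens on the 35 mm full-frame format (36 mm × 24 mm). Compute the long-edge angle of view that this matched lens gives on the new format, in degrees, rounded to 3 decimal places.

Equal vertical AOV ⇒ f₂ = f₁ · 13/24 = 19.3 × 0.54167 ≈ 10.4542 mm.
Long-edge AOV on the new format = 2·arctan(17.3 / (2 × 10.4542)) = 2·arctan(0.82742) ≈ 79.2102°.

79.210°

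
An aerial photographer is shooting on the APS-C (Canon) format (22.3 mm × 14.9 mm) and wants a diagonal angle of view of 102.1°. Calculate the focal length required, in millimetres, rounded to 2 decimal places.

10.84 mm

Sensor diagonal = √(22.3² + 14.9²) = √719.3000 ≈ 26.8198 mm.
From α = 2·arctan(d/2f) we get f = d / (2·tan(α/2)).
With d = 26.8198 mm and α/2 = 51.05°, tan(α/2) ≈ 1.23710, so f ≈ 26.8198 / 2.47421 ≈ 10.8397 mm.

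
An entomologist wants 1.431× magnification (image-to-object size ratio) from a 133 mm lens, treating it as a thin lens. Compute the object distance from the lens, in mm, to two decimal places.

With m = dᵢ/dₒ and 1/f = 1/dₒ + 1/dᵢ, substituting dᵢ = m·dₒ gives 1/f = (1 + 1/m)/dₒ, hence dₒ = f·(1 + 1/m).
dₒ = 133 × (1 + 1/1.431) = 133 × 1.69881 ≈ 225.942 mm.

225.94 mm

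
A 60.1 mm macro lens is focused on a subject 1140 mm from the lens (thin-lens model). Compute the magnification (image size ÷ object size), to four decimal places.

Thin lens: 1/f = 1/dₒ + 1/dᵢ → 1/dᵢ = 1/60.1 − 1/1140 = 0.0157617 mm⁻¹, so dᵢ ≈ 63.4448 mm.
Magnification m = dᵢ/dₒ = 63.4448/1140 ≈ 0.05565.

0.0557×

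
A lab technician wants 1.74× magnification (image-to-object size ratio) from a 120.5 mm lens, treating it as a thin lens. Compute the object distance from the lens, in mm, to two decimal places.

189.75 mm

With m = dᵢ/dₒ and 1/f = 1/dₒ + 1/dᵢ, substituting dᵢ = m·dₒ gives 1/f = (1 + 1/m)/dₒ, hence dₒ = f·(1 + 1/m).
dₒ = 120.5 × (1 + 1/1.74) = 120.5 × 1.57471 ≈ 189.753 mm.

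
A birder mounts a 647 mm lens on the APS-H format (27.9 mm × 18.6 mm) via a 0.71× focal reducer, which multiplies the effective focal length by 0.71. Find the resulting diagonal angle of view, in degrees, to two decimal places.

Effective focal length f = 647 × 0.71 = 459.37 mm.
Sensor diagonal = √(27.9² + 18.6²) = √1124.3700 ≈ 33.5316 mm.
α = 2·arctan(33.532 / (2 × 459.37)) = 2·arctan(0.03650) ≈ 4.1804°.

4.18°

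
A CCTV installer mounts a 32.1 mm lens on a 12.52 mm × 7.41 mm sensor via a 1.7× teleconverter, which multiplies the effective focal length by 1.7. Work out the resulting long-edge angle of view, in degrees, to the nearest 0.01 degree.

Effective focal length f = 32.1 × 1.7 = 54.57 mm.
α = 2·arctan(12.52 / (2 × 54.57)) = 2·arctan(0.11472) ≈ 13.0882°.

13.09°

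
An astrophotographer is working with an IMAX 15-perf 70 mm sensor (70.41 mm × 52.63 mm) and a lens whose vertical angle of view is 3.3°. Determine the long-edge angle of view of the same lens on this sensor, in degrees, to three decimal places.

From the vertical AOV: f = 52.63 / (2·tan(1.65°)) = 52.63 / 0.05761 ≈ 913.5283 mm.
Long-edge AOV = 2·arctan(70.41 / (2 × 913.5283)) = 2·arctan(0.03854) ≈ 4.4139°.

4.414°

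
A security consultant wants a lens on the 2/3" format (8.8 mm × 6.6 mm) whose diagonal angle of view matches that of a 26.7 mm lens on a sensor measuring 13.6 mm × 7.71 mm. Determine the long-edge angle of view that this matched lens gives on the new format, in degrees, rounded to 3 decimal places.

Sensor diagonal = √(13.6² + 7.71²) = √244.4041 ≈ 15.6334 mm.
Sensor diagonal = √(8.8² + 6.6²) = √121.0000 ≈ 11.0000 mm.
Equal diagonal AOV ⇒ f₂ = f₁ · 11.0000/15.6334 = 26.7 × 0.70362 ≈ 18.7867 mm.
Long-edge AOV on the new format = 2·arctan(8.8 / (2 × 18.7867)) = 2·arctan(0.23421) ≈ 26.3632°.

26.363°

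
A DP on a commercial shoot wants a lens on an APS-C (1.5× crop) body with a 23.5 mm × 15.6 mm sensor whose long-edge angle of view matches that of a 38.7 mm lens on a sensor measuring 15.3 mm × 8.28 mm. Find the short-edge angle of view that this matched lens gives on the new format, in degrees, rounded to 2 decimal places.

14.95°

Equal long-edge AOV ⇒ f₂ = f₁ · 23.5/15.3 = 38.7 × 1.53595 ≈ 59.4412 mm.
Short-edge AOV on the new format = 2·arctan(15.6 / (2 × 59.4412)) = 2·arctan(0.13122) ≈ 14.9515°.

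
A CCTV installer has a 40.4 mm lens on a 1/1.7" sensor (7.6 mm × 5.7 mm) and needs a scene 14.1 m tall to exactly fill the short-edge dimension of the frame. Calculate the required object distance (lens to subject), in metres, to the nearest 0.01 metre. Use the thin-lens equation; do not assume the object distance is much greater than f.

W: 14.1 m = 14100 mm.
Magnification m = h/W = dᵢ/dₒ; combined with 1/f = 1/dₒ + 1/dᵢ this gives dₒ = f·(1 + W/h).
dₒ = 40.4 mm × (1 + 14100/5.7) = 40.4 × 2474.6842 ≈ 99977.242 mm = 99.9772 m.

99.98 m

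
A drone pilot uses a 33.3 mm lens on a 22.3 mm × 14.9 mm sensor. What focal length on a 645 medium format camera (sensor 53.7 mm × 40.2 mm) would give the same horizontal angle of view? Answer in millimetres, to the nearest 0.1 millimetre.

Equal angle of view means equal width/f ratio, so f₂ = f₁ · (width₂/width₁) = 33.3 × 53.7/22.3.
f₂ = 33.3 × 2.40807 ≈ 80.189 mm.

80.2 mm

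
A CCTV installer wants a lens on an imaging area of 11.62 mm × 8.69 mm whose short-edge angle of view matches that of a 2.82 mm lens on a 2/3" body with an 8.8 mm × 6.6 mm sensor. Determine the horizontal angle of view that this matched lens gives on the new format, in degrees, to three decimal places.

114.837°

Equal short-edge AOV ⇒ f₂ = f₁ · 8.69/6.6 = 2.82 × 1.31667 ≈ 3.7130 mm.
Horizontal AOV on the new format = 2·arctan(11.62 / (2 × 3.7130)) = 2·arctan(1.56477) ≈ 114.8371°.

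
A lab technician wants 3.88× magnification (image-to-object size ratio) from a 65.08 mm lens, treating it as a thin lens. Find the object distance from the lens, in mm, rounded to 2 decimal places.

81.85 mm

With m = dᵢ/dₒ and 1/f = 1/dₒ + 1/dᵢ, substituting dᵢ = m·dₒ gives 1/f = (1 + 1/m)/dₒ, hence dₒ = f·(1 + 1/m).
dₒ = 65.08 × (1 + 1/3.88) = 65.08 × 1.25773 ≈ 81.853 mm.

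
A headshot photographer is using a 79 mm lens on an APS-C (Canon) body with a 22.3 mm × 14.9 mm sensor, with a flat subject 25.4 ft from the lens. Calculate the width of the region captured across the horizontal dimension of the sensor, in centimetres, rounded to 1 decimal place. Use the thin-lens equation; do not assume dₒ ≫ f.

dₒ: 25.4 ft × 304.8 mm/ft = 7741.92 mm.
Similar triangles through the lens centre give W/dₒ = w/dᵢ; with 1/f = 1/dₒ + 1/dᵢ this gives W = w·(dₒ − f)/f.
W = 22.3 mm × (7741.92 − 79) / 79 = 22.3 × 96.9990 ≈ 2163.077 mm = 216.308 cm.

216.3 cm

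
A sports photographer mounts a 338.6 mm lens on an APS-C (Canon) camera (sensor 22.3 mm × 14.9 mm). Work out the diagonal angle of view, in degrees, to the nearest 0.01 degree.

Sensor diagonal = √(22.3² + 14.9²) = √719.3000 ≈ 26.8198 mm.
Angle of view α = 2·arctan(d/2f) with d = 26.8198 mm and f = 338.6 mm.
d/2f = 0.03960; arctan(0.03960) ≈ 2.2680°, so α ≈ 4.5359°.

4.54°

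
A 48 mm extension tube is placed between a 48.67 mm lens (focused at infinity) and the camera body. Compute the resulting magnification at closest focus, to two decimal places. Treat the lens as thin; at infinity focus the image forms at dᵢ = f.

The tube moves the image plane from f to f + e, so dᵢ = 48.67 + 48 = 96.67 mm. Focus is achieved when 1/f = 1/dₒ + 1/dᵢ, giving dₒ = 1/(1/f − 1/(f+e)).
Magnification m = dᵢ/dₒ = (f+e)·(1/f − 1/(f+e)) = e/f = 48/48.67 ≈ 0.9862.

0.99×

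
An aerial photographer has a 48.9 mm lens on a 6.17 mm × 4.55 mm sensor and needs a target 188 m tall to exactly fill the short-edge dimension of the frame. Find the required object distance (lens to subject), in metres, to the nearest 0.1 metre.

W: 188 m = 188000 mm.
Magnification m = h/W = dᵢ/dₒ; combined with 1/f = 1/dₒ + 1/dᵢ this gives dₒ = f·(1 + W/h).
dₒ = 48.9 mm × (1 + 188000/4.55) = 48.9 × 41319.6813 ≈ 2020532.416 mm = 2020.53 m.

2020.5 m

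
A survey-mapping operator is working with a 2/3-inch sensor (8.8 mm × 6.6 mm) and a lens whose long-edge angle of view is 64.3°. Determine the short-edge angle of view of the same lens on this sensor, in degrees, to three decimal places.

50.477°

From the long-edge AOV: f = 8.8 / (2·tan(32.15°)) = 8.8 / 1.25703 ≈ 7.0006 mm.
Short-edge AOV = 2·arctan(6.6 / (2 × 7.0006)) = 2·arctan(0.47139) ≈ 50.4771°.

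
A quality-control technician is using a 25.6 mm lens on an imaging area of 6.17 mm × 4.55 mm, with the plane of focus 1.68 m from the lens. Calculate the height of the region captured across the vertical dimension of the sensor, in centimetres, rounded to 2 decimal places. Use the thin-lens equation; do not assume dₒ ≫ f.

dₒ: 1.68 m = 1680 mm.
Similar triangles through the lens centre give W/dₒ = h/dᵢ; with 1/f = 1/dₒ + 1/dᵢ this gives W = h·(dₒ − f)/f.
W = 4.55 mm × (1680 − 25.6) / 25.6 = 4.55 × 64.6250 ≈ 294.044 mm = 29.4044 cm.

29.40 cm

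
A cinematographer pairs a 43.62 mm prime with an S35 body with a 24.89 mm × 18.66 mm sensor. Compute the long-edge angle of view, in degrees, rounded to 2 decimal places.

31.85°

Angle of view α = 2·arctan(w/2f) with w = 24.89 mm and f = 43.62 mm.
w/2f = 0.28530; arctan(0.28530) ≈ 15.9237°, so α ≈ 31.8474°.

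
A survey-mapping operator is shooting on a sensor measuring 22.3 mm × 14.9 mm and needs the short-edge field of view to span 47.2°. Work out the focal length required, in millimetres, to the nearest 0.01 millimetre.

17.05 mm

From α = 2·arctan(h/2f) we get f = h / (2·tan(α/2)).
With h = 14.9 mm and α/2 = 23.6°, tan(α/2) ≈ 0.43689, so f ≈ 14.9 / 0.87378 ≈ 17.0524 mm.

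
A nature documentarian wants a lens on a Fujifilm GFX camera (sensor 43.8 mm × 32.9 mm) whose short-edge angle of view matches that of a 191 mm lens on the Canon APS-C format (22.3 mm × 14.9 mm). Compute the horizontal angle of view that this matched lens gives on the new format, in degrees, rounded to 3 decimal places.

5.945°

Equal short-edge AOV ⇒ f₂ = f₁ · 32.9/14.9 = 191 × 2.20805 ≈ 421.7383 mm.
Horizontal AOV on the new format = 2·arctan(43.8 / (2 × 421.7383)) = 2·arctan(0.05193) ≈ 5.9452°.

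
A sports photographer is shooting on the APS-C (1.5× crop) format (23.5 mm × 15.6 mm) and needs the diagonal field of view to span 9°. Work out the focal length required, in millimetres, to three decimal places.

179.199 mm

Sensor diagonal = √(23.5² + 15.6²) = √795.6100 ≈ 28.2066 mm.
From α = 2·arctan(d/2f) we get f = d / (2·tan(α/2)).
With d = 28.2066 mm and α/2 = 4.5°, tan(α/2) ≈ 0.07870, so f ≈ 28.2066 / 0.15740 ≈ 179.1992 mm.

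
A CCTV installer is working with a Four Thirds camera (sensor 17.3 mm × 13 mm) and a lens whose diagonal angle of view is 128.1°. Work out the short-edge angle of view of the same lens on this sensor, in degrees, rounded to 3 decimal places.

Sensor diagonal = √(17.3² + 13²) = √468.2900 ≈ 21.6400 mm.
From the diagonal AOV: f = 21.6400 / (2·tan(64.05°)) = 21.6400 / 4.10971 ≈ 5.2656 mm.
Short-edge AOV = 2·arctan(13 / (2 × 5.2656)) = 2·arctan(1.23443) ≈ 101.9788°.

101.979°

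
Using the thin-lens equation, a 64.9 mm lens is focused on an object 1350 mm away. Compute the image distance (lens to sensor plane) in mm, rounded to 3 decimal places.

68.178 mm

1/dᵢ = 1/f − 1/dₒ = 1/64.9 − 1/1350 = 0.0146676 mm⁻¹.
dᵢ = 1/0.0146676 ≈ 68.1776 mm.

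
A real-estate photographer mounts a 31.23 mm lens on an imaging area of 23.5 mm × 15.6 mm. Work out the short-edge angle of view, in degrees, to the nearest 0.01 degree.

28.05°

Angle of view α = 2·arctan(h/2f) with h = 15.6 mm and f = 31.23 mm.
h/2f = 0.24976; arctan(0.24976) ≈ 14.0233°, so α ≈ 28.0466°.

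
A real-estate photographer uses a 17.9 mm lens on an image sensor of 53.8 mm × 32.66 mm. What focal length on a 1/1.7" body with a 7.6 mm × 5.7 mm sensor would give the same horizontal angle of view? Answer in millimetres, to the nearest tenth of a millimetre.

2.5 mm

Equal angle of view means equal width/f ratio, so f₂ = f₁ · (width₂/width₁) = 17.9 × 7.6/53.8.
f₂ = 17.9 × 0.14126 ≈ 2.529 mm.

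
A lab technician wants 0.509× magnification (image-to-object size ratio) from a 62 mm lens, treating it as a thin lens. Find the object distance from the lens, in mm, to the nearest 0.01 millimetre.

183.81 mm

With m = dᵢ/dₒ and 1/f = 1/dₒ + 1/dᵢ, substituting dᵢ = m·dₒ gives 1/f = (1 + 1/m)/dₒ, hence dₒ = f·(1 + 1/m).
dₒ = 62 × (1 + 1/0.509) = 62 × 2.96464 ≈ 183.807 mm.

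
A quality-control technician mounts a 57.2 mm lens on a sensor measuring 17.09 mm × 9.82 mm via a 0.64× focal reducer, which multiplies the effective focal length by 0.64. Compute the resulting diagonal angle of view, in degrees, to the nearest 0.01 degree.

Effective focal length f = 57.2 × 0.64 = 36.608 mm.
Sensor diagonal = √(17.09² + 9.82²) = √388.5005 ≈ 19.7104 mm.
α = 2·arctan(19.710 / (2 × 36.608)) = 2·arctan(0.26921) ≈ 30.1347°.

30.13°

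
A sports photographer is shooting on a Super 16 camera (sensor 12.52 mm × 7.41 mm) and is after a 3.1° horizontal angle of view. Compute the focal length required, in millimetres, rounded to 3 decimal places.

231.345 mm

From α = 2·arctan(w/2f) we get f = w / (2·tan(α/2)).
With w = 12.52 mm and α/2 = 1.55°, tan(α/2) ≈ 0.02706, so f ≈ 12.52 / 0.05412 ≈ 231.3446 mm.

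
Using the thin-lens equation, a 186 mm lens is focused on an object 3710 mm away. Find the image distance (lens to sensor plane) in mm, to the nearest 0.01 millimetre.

195.82 mm

1/dᵢ = 1/f − 1/dₒ = 1/186 − 1/3710 = 0.0051068 mm⁻¹.
dᵢ = 1/0.0051068 ≈ 195.8173 mm.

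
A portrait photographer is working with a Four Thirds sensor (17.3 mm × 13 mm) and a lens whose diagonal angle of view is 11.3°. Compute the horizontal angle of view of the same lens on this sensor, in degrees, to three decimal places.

9.044°

Sensor diagonal = √(17.3² + 13²) = √468.2900 ≈ 21.6400 mm.
From the diagonal AOV: f = 21.6400 / (2·tan(5.65°)) = 21.6400 / 0.19786 ≈ 109.3681 mm.
Horizontal AOV = 2·arctan(17.3 / (2 × 109.3681)) = 2·arctan(0.07909) ≈ 9.0443°.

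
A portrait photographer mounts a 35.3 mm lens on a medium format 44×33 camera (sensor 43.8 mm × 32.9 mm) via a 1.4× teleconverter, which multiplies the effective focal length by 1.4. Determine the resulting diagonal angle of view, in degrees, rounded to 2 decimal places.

57.99°

Effective focal length f = 35.3 × 1.4 = 49.42 mm.
Sensor diagonal = √(43.8² + 32.9²) = √3000.8500 ≈ 54.7800 mm.
α = 2·arctan(54.780 / (2 × 49.42)) = 2·arctan(0.55423) ≈ 57.9930°.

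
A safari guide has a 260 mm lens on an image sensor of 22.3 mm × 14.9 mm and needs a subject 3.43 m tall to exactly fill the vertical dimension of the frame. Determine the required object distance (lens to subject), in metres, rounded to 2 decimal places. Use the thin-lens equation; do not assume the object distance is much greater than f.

W: 3.43 m = 3430 mm.
Magnification m = h/W = dᵢ/dₒ; combined with 1/f = 1/dₒ + 1/dᵢ this gives dₒ = f·(1 + W/h).
dₒ = 260 mm × (1 + 3430/14.9) = 260 × 231.2013 ≈ 60112.349 mm = 60.1123 m.

60.11 m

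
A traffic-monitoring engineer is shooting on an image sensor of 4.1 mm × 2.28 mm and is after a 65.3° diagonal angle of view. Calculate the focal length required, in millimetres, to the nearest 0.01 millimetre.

Sensor diagonal = √(4.1² + 2.28²) = √22.0084 ≈ 4.6913 mm.
From α = 2·arctan(d/2f) we get f = d / (2·tan(α/2)).
With d = 4.6913 mm and α/2 = 32.65°, tan(α/2) ≈ 0.64076, so f ≈ 4.6913 / 1.28151 ≈ 3.6608 mm.

3.66 mm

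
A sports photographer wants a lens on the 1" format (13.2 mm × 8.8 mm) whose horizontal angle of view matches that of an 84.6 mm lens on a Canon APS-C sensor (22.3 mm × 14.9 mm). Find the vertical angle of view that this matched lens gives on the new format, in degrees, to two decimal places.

Equal horizontal AOV ⇒ f₂ = f₁ · 13.2/22.3 = 84.6 × 0.59193 ≈ 50.0771 mm.
Vertical AOV on the new format = 2·arctan(8.8 / (2 × 50.0771)) = 2·arctan(0.08786) ≈ 10.0427°.

10.04°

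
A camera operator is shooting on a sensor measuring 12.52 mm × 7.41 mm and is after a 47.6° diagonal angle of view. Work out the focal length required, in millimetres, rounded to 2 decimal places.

16.49 mm

Sensor diagonal = √(12.52² + 7.41²) = √211.6585 ≈ 14.5485 mm.
From α = 2·arctan(d/2f) we get f = d / (2·tan(α/2)).
With d = 14.5485 mm and α/2 = 23.8°, tan(α/2) ≈ 0.44105, so f ≈ 14.5485 / 0.88211 ≈ 16.4929 mm.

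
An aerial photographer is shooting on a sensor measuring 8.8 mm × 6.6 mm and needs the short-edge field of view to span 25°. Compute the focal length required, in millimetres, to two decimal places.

From α = 2·arctan(h/2f) we get f = h / (2·tan(α/2)).
With h = 6.6 mm and α/2 = 12.5°, tan(α/2) ≈ 0.22169, so f ≈ 6.6 / 0.44339 ≈ 14.8853 mm.

14.89 mm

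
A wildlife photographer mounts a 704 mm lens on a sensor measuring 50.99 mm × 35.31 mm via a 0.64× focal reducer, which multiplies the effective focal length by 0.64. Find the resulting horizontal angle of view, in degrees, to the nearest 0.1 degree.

6.5°

Effective focal length f = 704 × 0.64 = 450.56 mm.
α = 2·arctan(50.99 / (2 × 450.56)) = 2·arctan(0.05659) ≈ 6.4773°.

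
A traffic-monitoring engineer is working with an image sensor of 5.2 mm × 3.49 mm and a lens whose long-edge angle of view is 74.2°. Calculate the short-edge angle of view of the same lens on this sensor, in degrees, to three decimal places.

From the long-edge AOV: f = 5.2 / (2·tan(37.1°)) = 5.2 / 1.51259 ≈ 3.4378 mm.
Short-edge AOV = 2·arctan(3.49 / (2 × 3.4378)) = 2·arctan(0.50759) ≈ 53.8238°.

53.824°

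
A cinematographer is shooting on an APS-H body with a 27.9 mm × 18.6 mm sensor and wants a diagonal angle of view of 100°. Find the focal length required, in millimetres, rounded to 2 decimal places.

Sensor diagonal = √(27.9² + 18.6²) = √1124.3700 ≈ 33.5316 mm.
From α = 2·arctan(d/2f) we get f = d / (2·tan(α/2)).
With d = 33.5316 mm and α/2 = 50°, tan(α/2) ≈ 1.19175, so f ≈ 33.5316 / 2.38351 ≈ 14.0682 mm.

14.07 mm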